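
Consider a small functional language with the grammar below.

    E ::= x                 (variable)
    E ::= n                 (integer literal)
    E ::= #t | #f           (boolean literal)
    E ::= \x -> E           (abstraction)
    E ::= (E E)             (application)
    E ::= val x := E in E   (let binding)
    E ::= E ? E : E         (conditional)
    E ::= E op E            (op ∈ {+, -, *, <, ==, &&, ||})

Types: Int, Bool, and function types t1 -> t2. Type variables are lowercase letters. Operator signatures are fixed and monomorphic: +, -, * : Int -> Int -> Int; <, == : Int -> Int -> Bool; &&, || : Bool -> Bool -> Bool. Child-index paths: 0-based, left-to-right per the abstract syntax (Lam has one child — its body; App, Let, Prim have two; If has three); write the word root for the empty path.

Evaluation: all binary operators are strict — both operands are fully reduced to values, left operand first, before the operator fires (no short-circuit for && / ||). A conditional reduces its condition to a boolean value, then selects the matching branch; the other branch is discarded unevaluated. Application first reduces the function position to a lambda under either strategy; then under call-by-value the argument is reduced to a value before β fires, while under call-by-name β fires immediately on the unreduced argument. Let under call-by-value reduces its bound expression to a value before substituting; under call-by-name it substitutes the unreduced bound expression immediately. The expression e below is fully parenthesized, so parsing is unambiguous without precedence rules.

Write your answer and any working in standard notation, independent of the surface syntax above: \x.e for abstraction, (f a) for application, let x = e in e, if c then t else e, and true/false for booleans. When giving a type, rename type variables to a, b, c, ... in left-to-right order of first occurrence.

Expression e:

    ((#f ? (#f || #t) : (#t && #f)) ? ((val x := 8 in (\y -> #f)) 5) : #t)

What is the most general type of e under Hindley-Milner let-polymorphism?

Answer: Bool

Working:
  unify Bool ~ Bool
  unify Bool ~ Bool
  unify Bool ~ Bool
  unify Bool ~ Bool
  unify Bool ~ Bool
  unify Bool ~ Bool
  unify Bool ~ Bool
let x : Int
\y._ : a -> Bool
  unify a -> Bool ~ Int -> b
  unify a ~ Int
  unify Bool ~ b
_ _ : Bool
  unify Bool ~ Bool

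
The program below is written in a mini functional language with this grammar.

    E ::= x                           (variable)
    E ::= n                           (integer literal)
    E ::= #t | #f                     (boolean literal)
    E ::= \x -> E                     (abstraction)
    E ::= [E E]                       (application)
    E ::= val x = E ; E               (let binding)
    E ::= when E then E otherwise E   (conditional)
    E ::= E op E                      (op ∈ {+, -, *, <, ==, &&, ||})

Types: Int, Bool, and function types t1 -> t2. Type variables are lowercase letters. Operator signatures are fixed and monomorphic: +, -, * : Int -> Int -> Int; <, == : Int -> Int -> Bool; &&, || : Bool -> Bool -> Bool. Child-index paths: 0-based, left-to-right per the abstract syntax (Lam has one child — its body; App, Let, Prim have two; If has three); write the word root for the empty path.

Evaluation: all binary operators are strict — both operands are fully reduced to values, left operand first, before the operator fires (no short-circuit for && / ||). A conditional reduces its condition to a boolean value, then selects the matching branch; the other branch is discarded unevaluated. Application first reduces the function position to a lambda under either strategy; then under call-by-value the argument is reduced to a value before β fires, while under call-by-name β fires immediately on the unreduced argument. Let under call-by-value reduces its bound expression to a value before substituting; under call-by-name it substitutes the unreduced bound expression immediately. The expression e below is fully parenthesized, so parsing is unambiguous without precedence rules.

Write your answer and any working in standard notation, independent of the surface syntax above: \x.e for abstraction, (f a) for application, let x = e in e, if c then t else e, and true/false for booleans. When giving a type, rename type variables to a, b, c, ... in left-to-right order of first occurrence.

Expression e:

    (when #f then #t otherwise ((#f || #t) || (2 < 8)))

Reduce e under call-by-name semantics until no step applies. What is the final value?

Trace:
step 0: (if false then true else ((false || true) || (2 < 8)))
step 1: [if@root] ((false || true) || (2 < 8))
step 2: [delta@0] (true || (2 < 8))
step 3: [delta@1] (true || true)
step 4: [delta@root] true

Answer: true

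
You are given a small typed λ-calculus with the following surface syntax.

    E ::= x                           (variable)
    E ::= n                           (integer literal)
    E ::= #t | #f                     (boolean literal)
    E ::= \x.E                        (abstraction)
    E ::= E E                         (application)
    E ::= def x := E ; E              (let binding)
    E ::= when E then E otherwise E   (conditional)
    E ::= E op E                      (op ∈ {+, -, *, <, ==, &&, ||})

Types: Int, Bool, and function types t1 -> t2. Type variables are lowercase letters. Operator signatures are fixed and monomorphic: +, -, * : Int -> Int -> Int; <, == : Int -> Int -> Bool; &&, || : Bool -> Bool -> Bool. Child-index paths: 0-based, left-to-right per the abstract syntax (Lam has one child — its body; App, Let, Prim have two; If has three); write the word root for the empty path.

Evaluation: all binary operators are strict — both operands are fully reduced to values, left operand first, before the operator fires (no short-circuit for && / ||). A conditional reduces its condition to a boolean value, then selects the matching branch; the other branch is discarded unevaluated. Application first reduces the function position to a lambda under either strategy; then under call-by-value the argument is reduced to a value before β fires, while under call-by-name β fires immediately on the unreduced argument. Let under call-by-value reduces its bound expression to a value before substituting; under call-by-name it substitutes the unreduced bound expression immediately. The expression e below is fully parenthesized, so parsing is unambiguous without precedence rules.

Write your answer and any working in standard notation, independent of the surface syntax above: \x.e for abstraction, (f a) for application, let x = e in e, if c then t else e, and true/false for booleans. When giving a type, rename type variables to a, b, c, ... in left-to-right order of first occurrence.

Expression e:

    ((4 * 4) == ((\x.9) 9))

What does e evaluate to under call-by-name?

Trace:
step 0: ((4 * 4) == ((\x.9) 9))
step 1: [delta@0] (16 == ((\x.9) 9))
step 2: [beta@1] (16 == 9)
step 3: [delta@root] false

Answer: false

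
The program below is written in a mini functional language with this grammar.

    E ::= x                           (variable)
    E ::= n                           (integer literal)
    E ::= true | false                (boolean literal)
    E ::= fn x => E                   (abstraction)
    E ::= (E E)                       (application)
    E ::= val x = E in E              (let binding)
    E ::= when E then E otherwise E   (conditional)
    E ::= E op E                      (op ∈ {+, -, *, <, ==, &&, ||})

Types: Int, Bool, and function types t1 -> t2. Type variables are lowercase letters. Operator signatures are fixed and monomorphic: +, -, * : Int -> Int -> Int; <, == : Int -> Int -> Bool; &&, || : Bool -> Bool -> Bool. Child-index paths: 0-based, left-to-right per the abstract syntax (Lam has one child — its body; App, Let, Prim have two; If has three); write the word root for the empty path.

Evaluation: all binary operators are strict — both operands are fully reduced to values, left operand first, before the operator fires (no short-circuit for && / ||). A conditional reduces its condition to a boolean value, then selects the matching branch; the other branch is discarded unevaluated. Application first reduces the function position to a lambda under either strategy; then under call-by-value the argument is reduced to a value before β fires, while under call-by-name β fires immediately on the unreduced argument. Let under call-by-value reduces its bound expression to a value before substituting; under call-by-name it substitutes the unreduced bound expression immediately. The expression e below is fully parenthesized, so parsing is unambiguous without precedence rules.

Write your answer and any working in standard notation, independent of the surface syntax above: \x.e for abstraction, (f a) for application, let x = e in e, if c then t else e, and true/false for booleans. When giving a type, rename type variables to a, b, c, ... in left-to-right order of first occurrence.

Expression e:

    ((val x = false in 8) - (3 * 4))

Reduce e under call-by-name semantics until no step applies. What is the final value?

Working:
step 0: ((let x = false in 8) - (3 * 4))
step 1: [let@0] (8 - (3 * 4))
step 2: [delta@1] (8 - 12)
step 3: [delta@root] -4

Answer: -4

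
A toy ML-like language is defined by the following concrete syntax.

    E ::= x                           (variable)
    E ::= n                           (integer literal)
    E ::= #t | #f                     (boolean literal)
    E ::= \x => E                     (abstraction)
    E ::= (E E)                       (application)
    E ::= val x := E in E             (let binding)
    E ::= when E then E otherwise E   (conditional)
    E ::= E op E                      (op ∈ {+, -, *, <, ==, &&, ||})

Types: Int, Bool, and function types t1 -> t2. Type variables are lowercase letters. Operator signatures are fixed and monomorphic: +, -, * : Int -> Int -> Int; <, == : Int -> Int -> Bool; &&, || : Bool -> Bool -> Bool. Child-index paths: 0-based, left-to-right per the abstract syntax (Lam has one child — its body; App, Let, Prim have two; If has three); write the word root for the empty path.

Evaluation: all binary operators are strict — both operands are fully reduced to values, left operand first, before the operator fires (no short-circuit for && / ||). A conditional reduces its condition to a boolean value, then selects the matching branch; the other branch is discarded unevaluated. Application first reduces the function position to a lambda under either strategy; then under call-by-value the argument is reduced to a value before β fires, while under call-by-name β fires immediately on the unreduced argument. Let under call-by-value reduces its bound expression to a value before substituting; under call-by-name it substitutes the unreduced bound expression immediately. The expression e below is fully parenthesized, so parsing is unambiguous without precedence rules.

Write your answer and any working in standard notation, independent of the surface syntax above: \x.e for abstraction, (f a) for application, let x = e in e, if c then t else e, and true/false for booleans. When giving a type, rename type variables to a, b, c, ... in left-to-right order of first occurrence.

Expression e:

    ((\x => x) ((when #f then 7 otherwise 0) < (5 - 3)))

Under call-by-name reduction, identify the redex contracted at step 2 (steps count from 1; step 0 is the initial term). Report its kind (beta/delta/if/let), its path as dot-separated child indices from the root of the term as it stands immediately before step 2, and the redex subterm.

Working:
step 0: ((\x.x) ((if false then 7 else 0) < (5 - 3)))
step 1: [beta@root] ((if false then 7 else 0) < (5 - 3))
step 2: [if@0] (0 < (5 - 3))

Answer: if at 0 : (if false then 7 else 0)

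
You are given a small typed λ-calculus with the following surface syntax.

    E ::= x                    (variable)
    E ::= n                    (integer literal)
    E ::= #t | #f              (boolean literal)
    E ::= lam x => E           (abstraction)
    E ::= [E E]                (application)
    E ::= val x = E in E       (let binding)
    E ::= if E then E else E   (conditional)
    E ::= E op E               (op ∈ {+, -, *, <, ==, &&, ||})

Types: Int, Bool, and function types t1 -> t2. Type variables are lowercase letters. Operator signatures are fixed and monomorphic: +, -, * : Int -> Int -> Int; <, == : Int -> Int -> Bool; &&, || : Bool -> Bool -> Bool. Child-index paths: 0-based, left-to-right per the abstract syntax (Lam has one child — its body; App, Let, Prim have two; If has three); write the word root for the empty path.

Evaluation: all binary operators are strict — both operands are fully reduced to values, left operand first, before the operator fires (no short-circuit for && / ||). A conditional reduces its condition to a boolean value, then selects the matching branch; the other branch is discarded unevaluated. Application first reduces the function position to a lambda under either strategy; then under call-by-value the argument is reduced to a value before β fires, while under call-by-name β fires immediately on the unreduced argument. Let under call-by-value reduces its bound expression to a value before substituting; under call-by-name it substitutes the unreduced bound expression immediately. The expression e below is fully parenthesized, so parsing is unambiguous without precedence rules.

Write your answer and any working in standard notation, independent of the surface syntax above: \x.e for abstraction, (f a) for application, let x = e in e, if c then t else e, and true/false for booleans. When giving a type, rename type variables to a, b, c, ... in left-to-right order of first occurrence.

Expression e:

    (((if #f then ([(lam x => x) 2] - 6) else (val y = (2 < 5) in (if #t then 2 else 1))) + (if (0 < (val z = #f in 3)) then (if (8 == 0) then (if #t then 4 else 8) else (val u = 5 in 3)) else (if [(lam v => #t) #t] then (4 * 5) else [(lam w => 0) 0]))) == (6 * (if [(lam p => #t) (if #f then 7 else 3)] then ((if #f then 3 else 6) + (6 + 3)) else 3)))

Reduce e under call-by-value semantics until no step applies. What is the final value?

Working:
step 0: (((if false then (((\x.x) 2) - 6) else (let y = (2 < 5) in (if true then 2 else 1))) + (if (0 < (let z = false in 3)) then (if (8 == 0) then (if true then 4 else 8) else (let u = 5 in 3)) else (if ((\v.true) true) then (4 * 5) else ((\w.0) 0)))) == (6 * (if ((\p.true) (if false then 7 else 3)) then ((if false then 3 else 6) + (6 + 3)) else 3)))
step 1: [if@0.0] (((let y = (2 < 5) in (if true then 2 else 1)) + (if (0 < (let z = false in 3)) then (if (8 == 0) then (if true then 4 else 8) else (let u = 5 in 3)) else (if ((\v.true) true) then (4 * 5) else ((\w.0) 0)))) == (6 * (if ((\p.true) (if false then 7 else 3)) then ((if false then 3 else 6) + (6 + 3)) else 3)))
step 2: [delta@0.0.0] (((let y = true in (if true then 2 else 1)) + (if (0 < (let z = false in 3)) then (if (8 == 0) then (if true then 4 else 8) else (let u = 5 in 3)) else (if ((\v.true) true) then (4 * 5) else ((\w.0) 0)))) == (6 * (if ((\p.true) (if false then 7 else 3)) then ((if false then 3 else 6) + (6 + 3)) else 3)))
step 3: [let@0.0] (((if true then 2 else 1) + (if (0 < (let z = false in 3)) then (if (8 == 0) then (if true then 4 else 8) else (let u = 5 in 3)) else (if ((\v.true) true) then (4 * 5) else ((\w.0) 0)))) == (6 * (if ((\p.true) (if false then 7 else 3)) then ((if false then 3 else 6) + (6 + 3)) else 3)))
step 4: [if@0.0] ((2 + (if (0 < (let z = false in 3)) then (if (8 == 0) then (if true then 4 else 8) else (let u = 5 in 3)) else (if ((\v.true) true) then (4 * 5) else ((\w.0) 0)))) == (6 * (if ((\p.true) (if false then 7 else 3)) then ((if false then 3 else 6) + (6 + 3)) else 3)))
step 5: [let@0.1.0.1] ((2 + (if (0 < 3) then (if (8 == 0) then (if true then 4 else 8) else (let u = 5 in 3)) else (if ((\v.true) true) then (4 * 5) else ((\w.0) 0)))) == (6 * (if ((\p.true) (if false then 7 else 3)) then ((if false then 3 else 6) + (6 + 3)) else 3)))
step 6: [delta@0.1.0] ((2 + (if true then (if (8 == 0) then (if true then 4 else 8) else (let u = 5 in 3)) else (if ((\v.true) true) then (4 * 5) else ((\w.0) 0)))) == (6 * (if ((\p.true) (if false then 7 else 3)) then ((if false then 3 else 6) + (6 + 3)) else 3)))
step 7: [if@0.1] ((2 + (if (8 == 0) then (if true then 4 else 8) else (let u = 5 in 3))) == (6 * (if ((\p.true) (if false then 7 else 3)) then ((if false then 3 else 6) + (6 + 3)) else 3)))
step 8: [delta@0.1.0] ((2 + (if false then (if true then 4 else 8) else (let u = 5 in 3))) == (6 * (if ((\p.true) (if false then 7 else 3)) then ((if false then 3 else 6) + (6 + 3)) else 3)))
step 9: [if@0.1] ((2 + (let u = 5 in 3)) == (6 * (if ((\p.true) (if false then 7 else 3)) then ((if false then 3 else 6) + (6 + 3)) else 3)))
step 10: [let@0.1] ((2 + 3) == (6 * (if ((\p.true) (if false then 7 else 3)) then ((if false then 3 else 6) + (6 + 3)) else 3)))
step 11: [delta@0] (5 == (6 * (if ((\p.true) (if false then 7 else 3)) then ((if false then 3 else 6) + (6 + 3)) else 3)))
step 12: [if@1.1.0.1] (5 == (6 * (if ((\p.true) 3) then ((if false then 3 else 6) + (6 + 3)) else 3)))
step 13: [beta@1.1.0] (5 == (6 * (if true then ((if false then 3 else 6) + (6 + 3)) else 3)))
step 14: [if@1.1] (5 == (6 * ((if false then 3 else 6) + (6 + 3))))
step 15: [if@1.1.0] (5 == (6 * (6 + (6 + 3))))
step 16: [delta@1.1.1] (5 == (6 * (6 + 9)))
step 17: [delta@1.1] (5 == (6 * 15))
step 18: [delta@1] (5 == 90)
step 19: [delta@root] false

Answer: false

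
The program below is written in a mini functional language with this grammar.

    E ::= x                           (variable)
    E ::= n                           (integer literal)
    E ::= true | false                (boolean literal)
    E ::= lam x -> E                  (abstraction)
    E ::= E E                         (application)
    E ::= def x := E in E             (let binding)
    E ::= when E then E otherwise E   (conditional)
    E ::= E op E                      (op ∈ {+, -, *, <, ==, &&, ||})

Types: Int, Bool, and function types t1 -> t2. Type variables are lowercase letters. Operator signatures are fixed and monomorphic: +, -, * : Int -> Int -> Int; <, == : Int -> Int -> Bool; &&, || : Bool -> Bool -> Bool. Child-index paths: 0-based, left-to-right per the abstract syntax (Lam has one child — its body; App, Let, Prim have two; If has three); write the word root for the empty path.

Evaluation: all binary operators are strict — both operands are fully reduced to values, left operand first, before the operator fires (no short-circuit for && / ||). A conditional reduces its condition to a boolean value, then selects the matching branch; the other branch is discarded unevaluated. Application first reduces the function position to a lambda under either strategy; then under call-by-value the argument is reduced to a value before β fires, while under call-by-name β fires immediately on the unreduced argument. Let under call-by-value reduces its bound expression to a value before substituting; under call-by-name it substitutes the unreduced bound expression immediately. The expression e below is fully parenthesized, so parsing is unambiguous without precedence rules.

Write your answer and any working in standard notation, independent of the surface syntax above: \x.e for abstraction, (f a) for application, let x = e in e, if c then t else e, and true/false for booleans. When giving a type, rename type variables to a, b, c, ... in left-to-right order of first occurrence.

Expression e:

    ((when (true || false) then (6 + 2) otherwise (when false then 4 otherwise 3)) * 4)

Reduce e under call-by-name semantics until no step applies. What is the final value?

Answer: 32

Working:
step 0: ((if (true || false) then (6 + 2) else (if false then 4 else 3)) * 4)
step 1: [delta@0.0] ((if true then (6 + 2) else (if false then 4 else 3)) * 4)
step 2: [if@0] ((6 + 2) * 4)
step 3: [delta@0] (8 * 4)
step 4: [delta@root] 32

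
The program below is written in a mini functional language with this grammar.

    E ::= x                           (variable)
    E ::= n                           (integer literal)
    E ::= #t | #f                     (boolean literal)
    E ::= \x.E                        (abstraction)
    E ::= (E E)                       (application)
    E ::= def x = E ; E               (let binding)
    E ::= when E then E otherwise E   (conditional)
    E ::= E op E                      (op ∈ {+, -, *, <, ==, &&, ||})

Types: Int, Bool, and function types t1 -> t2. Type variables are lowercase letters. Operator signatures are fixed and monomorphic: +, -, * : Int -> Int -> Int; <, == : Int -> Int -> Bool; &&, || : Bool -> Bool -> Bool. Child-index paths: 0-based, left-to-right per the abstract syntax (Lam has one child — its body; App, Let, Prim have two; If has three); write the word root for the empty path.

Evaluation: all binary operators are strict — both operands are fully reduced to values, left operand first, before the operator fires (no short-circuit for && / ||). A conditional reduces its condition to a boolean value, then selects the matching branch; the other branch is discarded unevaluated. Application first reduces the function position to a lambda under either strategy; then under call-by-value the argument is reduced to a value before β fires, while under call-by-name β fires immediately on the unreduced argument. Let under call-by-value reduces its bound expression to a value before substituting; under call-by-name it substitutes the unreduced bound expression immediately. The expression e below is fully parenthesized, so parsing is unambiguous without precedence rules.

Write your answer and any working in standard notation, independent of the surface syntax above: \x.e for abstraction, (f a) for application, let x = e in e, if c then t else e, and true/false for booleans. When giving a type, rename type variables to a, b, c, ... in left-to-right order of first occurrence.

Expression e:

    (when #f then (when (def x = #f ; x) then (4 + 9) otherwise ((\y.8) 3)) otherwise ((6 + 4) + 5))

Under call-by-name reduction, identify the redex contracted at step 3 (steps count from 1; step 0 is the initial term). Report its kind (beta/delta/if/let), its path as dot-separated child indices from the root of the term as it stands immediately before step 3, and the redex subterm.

Answer: delta at root : (10 + 5)

Trace:
step 0: (if false then (if (let x = false in x) then (4 + 9) else ((\y.8) 3)) else ((6 + 4) + 5))
step 1: [if@root] ((6 + 4) + 5)
step 2: [delta@0] (10 + 5)
step 3: [delta@root] 15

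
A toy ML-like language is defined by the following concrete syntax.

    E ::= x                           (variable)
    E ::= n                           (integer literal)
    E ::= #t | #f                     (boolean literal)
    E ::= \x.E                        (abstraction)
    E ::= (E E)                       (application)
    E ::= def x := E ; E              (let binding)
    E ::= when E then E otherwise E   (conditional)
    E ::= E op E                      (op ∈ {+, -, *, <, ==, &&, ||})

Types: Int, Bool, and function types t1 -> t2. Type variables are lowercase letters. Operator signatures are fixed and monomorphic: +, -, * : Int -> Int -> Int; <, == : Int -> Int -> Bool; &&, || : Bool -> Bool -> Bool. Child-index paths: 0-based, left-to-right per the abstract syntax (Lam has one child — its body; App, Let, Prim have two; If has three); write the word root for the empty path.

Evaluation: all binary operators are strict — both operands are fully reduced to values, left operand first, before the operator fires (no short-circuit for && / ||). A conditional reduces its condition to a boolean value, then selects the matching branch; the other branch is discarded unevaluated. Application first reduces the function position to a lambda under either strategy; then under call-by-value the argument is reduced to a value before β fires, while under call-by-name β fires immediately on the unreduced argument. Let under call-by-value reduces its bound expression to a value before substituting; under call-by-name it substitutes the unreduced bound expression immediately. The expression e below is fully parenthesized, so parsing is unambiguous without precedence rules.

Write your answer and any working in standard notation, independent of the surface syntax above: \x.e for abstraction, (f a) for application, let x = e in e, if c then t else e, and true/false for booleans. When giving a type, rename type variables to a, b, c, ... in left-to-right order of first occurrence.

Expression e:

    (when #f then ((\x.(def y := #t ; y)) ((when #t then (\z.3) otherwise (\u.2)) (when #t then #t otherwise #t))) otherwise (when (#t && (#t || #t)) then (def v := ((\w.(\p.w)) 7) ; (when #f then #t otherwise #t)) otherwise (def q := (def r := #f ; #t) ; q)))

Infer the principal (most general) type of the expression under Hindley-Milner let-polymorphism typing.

Derivation:
  unify Bool ~ Bool
let y : Bool
y : Bool
\x._ : a -> Bool
  unify Bool ~ Bool
\z._ : b -> Int
\u._ : c -> Int
  unify b -> Int ~ c -> Int
  unify b ~ c
  unify Int ~ Int
  unify Bool ~ Bool
  unify Bool ~ Bool
  unify c -> Int ~ Bool -> d
  unify c ~ Bool
  unify Int ~ d
_ _ : Int
  unify a -> Bool ~ Int -> e
  unify a ~ Int
  unify Bool ~ e
_ _ : Bool
  unify Bool ~ Bool
  unify Bool ~ Bool
  unify Bool ~ Bool
  unify Bool ~ Bool
  unify Bool ~ Bool
w : f
\p._ : g -> f
\w._ : f -> g -> f
  unify f -> g -> f ~ Int -> h
  unify f ~ Int
  unify g -> Int ~ h
_ _ : g -> Int
let v : forall. g -> Int
  unify Bool ~ Bool
  unify Bool ~ Bool
let r : Bool
let q : Bool
q : Bool
  unify Bool ~ Bool
  unify Bool ~ Bool

Answer: Bool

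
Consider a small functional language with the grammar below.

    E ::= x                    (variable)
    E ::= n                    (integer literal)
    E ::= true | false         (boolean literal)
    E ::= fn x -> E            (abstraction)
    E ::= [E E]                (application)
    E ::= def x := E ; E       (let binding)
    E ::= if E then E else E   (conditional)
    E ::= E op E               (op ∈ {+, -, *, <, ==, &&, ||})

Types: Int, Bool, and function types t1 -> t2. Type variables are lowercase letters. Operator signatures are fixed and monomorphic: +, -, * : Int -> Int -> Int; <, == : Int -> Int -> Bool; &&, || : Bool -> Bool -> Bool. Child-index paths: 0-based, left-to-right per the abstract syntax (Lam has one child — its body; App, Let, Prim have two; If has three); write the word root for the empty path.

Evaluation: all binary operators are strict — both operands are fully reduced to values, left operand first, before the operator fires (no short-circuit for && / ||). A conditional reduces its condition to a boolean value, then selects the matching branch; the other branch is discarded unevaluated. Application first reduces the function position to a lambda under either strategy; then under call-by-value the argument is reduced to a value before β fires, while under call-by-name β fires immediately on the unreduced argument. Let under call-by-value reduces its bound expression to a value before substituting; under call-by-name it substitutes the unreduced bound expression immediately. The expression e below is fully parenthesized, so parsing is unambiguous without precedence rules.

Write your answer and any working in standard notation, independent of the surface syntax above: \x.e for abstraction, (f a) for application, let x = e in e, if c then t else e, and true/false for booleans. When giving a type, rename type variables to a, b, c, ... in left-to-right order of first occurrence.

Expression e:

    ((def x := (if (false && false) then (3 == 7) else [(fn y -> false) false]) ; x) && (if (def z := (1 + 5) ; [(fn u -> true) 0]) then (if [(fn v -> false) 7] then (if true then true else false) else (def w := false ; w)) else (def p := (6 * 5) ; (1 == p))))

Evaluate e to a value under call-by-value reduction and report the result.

Trace:
step 0: ((let x = (if (false && false) then (3 == 7) else ((\y.false) false)) in x) && (if (let z = (1 + 5) in ((\u.true) 0)) then (if ((\v.false) 7) then (if true then true else false) else (let w = false in w)) else (let p = (6 * 5) in (1 == p))))
step 1: [delta@0.0.0] ((let x = (if false then (3 == 7) else ((\y.false) false)) in x) && (if (let z = (1 + 5) in ((\u.true) 0)) then (if ((\v.false) 7) then (if true then true else false) else (let w = false in w)) else (let p = (6 * 5) in (1 == p))))
step 2: [if@0.0] ((let x = ((\y.false) false) in x) && (if (let z = (1 + 5) in ((\u.true) 0)) then (if ((\v.false) 7) then (if true then true else false) else (let w = false in w)) else (let p = (6 * 5) in (1 == p))))
step 3: [beta@0.0] ((let x = false in x) && (if (let z = (1 + 5) in ((\u.true) 0)) then (if ((\v.false) 7) then (if true then true else false) else (let w = false in w)) else (let p = (6 * 5) in (1 == p))))
step 4: [let@0] (false && (if (let z = (1 + 5) in ((\u.true) 0)) then (if ((\v.false) 7) then (if true then true else false) else (let w = false in w)) else (let p = (6 * 5) in (1 == p))))
step 5: [delta@1.0.0] (false && (if (let z = 6 in ((\u.true) 0)) then (if ((\v.false) 7) then (if true then true else false) else (let w = false in w)) else (let p = (6 * 5) in (1 == p))))
step 6: [let@1.0] (false && (if ((\u.true) 0) then (if ((\v.false) 7) then (if true then true else false) else (let w = false in w)) else (let p = (6 * 5) in (1 == p))))
step 7: [beta@1.0] (false && (if true then (if ((\v.false) 7) then (if true then true else false) else (let w = false in w)) else (let p = (6 * 5) in (1 == p))))
step 8: [if@1] (false && (if ((\v.false) 7) then (if true then true else false) else (let w = false in w)))
step 9: [beta@1.0] (false && (if false then (if true then true else false) else (let w = false in w)))
step 10: [if@1] (false && (let w = false in w))
step 11: [let@1] (false && false)
step 12: [delta@root] false

Answer: false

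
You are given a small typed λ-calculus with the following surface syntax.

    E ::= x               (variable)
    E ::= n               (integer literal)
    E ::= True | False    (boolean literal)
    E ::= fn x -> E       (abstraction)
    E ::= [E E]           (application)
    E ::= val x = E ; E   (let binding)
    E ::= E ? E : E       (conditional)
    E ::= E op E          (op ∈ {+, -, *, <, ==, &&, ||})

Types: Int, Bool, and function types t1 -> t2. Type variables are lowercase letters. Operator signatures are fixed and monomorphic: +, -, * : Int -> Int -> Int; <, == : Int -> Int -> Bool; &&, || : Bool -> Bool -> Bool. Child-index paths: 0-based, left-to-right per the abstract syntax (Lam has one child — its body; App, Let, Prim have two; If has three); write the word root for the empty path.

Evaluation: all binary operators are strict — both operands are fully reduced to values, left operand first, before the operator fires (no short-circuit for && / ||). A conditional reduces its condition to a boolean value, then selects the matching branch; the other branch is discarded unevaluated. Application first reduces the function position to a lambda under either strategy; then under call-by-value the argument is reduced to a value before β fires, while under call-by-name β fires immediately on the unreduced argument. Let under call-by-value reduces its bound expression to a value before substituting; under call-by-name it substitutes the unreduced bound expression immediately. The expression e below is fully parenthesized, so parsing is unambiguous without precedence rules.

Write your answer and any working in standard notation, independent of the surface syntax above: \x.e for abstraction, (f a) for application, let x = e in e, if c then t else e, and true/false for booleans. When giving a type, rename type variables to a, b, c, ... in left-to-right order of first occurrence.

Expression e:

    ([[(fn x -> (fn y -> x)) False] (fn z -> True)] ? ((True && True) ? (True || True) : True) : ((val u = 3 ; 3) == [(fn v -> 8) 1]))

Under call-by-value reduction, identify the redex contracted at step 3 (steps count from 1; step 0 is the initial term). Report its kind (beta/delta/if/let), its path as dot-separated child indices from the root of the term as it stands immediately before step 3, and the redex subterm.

Answer: if at root : (if false then (if (true && true) then (true || true) else true) else ((let u = 3 in 3) == ((\v.8) 1)))

Derivation:
step 0: (if (((\x.(\y.x)) false) (\z.true)) then (if (true && true) then (true || true) else true) else ((let u = 3 in 3) == ((\v.8) 1)))
step 1: [beta@0.0] (if ((\y.false) (\z.true)) then (if (true && true) then (true || true) else true) else ((let u = 3 in 3) == ((\v.8) 1)))
step 2: [beta@0] (if false then (if (true && true) then (true || true) else true) else ((let u = 3 in 3) == ((\v.8) 1)))
step 3: [if@root] ((let u = 3 in 3) == ((\v.8) 1))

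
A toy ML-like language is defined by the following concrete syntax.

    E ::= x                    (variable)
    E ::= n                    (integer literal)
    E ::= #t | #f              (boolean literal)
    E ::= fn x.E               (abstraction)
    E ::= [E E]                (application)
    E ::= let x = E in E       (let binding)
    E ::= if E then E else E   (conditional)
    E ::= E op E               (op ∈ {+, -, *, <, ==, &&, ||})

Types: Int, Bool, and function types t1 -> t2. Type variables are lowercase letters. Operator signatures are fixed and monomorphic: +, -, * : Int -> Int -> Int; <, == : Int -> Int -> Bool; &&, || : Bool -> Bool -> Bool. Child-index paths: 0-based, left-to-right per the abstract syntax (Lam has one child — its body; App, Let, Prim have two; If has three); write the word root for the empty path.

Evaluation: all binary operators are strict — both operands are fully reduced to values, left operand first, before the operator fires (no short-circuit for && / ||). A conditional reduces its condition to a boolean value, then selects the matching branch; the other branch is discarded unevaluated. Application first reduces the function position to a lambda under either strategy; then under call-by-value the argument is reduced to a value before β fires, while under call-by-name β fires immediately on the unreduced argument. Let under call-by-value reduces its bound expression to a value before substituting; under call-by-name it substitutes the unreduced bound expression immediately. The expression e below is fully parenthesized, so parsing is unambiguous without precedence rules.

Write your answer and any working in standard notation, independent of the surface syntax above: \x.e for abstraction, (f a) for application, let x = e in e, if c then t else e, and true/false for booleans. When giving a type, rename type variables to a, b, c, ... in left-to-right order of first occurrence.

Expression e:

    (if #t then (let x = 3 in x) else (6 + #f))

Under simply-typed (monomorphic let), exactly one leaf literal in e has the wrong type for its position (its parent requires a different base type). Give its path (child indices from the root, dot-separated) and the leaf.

Derivation:
  unify Bool ~ Bool
let x : Int
x : Int
  unify Int ~ Int
  unify Bool ~ Int
  FAIL: mismatch Bool ~ Int

Answer: 2.1 : false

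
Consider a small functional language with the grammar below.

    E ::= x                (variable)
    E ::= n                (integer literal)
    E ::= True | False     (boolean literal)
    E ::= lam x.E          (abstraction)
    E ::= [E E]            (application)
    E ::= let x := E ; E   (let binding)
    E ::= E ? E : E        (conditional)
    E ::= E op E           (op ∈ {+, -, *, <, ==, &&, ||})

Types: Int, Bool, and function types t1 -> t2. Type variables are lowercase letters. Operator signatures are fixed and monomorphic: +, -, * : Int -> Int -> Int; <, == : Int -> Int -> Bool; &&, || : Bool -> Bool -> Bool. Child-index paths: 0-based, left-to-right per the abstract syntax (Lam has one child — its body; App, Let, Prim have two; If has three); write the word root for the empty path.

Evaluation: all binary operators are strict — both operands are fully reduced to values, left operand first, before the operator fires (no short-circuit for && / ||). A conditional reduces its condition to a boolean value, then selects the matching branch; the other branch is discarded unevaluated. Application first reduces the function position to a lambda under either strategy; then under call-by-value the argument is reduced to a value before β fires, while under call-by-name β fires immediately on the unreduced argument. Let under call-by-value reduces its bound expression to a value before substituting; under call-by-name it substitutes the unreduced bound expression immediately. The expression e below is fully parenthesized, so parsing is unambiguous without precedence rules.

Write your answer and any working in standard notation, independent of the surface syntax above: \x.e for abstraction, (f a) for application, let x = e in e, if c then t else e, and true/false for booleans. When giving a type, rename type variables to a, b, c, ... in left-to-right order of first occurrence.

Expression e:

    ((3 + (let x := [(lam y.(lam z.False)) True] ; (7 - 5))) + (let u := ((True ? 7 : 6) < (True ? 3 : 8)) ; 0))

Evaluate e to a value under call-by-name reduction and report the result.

Answer: 5

Trace:
step 0: ((3 + (let x = ((\y.(\z.false)) true) in (7 - 5))) + (let u = ((if true then 7 else 6) < (if true then 3 else 8)) in 0))
step 1: [let@0.1] ((3 + (7 - 5)) + (let u = ((if true then 7 else 6) < (if true then 3 else 8)) in 0))
step 2: [delta@0.1] ((3 + 2) + (let u = ((if true then 7 else 6) < (if true then 3 else 8)) in 0))
step 3: [delta@0] (5 + (let u = ((if true then 7 else 6) < (if true then 3 else 8)) in 0))
step 4: [let@1] (5 + 0)
step 5: [delta@root] 5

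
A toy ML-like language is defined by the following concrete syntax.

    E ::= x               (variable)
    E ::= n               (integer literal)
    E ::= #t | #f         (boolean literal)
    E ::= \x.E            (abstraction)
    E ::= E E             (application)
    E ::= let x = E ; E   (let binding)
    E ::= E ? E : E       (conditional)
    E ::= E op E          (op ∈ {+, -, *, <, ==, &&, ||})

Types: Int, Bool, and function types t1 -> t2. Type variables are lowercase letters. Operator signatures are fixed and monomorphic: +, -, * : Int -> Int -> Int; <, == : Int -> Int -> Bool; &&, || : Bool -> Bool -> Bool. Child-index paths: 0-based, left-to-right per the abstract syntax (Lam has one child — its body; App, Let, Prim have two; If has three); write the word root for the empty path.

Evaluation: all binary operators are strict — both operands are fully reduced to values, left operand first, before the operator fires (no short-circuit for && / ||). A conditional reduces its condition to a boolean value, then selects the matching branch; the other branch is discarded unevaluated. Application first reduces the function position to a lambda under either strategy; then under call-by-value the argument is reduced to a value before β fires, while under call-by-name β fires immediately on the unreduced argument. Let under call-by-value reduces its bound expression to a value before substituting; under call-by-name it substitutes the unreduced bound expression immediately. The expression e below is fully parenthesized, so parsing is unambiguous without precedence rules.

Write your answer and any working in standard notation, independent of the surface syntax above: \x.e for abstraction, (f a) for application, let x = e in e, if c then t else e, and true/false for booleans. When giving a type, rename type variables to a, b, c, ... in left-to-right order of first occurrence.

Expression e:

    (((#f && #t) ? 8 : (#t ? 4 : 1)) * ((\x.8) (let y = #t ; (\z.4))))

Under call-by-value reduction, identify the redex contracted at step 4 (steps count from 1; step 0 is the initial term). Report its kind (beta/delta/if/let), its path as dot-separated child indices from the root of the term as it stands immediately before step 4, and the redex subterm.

Answer: let at 1.1 : (let y = true in (\z.4))

Trace:
step 0: ((if (false && true) then 8 else (if true then 4 else 1)) * ((\x.8) (let y = true in (\z.4))))
step 1: [delta@0.0] ((if false then 8 else (if true then 4 else 1)) * ((\x.8) (let y = true in (\z.4))))
step 2: [if@0] ((if true then 4 else 1) * ((\x.8) (let y = true in (\z.4))))
step 3: [if@0] (4 * ((\x.8) (let y = true in (\z.4))))
step 4: [let@1.1] (4 * ((\x.8) (\z.4)))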